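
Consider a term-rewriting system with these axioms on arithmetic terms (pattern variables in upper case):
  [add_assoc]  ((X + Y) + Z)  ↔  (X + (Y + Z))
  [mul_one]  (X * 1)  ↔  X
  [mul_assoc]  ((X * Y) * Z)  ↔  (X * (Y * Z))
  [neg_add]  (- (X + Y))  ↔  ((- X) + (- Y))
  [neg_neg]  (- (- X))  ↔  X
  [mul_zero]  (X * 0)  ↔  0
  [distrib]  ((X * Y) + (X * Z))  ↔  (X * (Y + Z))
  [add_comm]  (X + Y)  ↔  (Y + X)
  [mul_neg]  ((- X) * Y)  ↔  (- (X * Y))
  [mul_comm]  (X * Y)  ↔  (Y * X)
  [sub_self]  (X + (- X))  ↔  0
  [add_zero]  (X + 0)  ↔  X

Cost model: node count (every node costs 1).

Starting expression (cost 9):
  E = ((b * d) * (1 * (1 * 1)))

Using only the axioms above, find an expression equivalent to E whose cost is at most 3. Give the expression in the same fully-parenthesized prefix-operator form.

step 1: mul_one (→) rewrites (1 * 1) into 1, now ((b * d) * (1 * 1))
step 2: mul_comm (→) rewrites (b * d) into (d * b), now ((d * b) * (1 * 1))
step 3: mul_one (→) rewrites (1 * 1) into 1, now ((d * b) * 1)
step 4: mul_one (→) rewrites ((d * b) * 1) into (d * b), reaching cost 3 (bound 3)

(d * b)   [cost 3]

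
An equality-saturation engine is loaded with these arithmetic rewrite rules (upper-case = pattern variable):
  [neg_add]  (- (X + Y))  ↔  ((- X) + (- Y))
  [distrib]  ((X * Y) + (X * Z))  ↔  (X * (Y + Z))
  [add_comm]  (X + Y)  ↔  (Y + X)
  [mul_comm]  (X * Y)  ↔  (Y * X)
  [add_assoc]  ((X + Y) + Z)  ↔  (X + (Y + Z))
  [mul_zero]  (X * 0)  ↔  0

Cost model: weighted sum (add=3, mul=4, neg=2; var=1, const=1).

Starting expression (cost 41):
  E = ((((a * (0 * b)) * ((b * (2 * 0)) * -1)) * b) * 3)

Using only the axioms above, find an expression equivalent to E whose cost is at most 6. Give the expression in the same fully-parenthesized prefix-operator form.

(3 * 0)   [cost 6]

1. [mul_zero →] (2 * 0)  →  0;  E = ((((a * (0 * b)) * ((b * 0) * -1)) * b) * 3)
2. [mul_zero →] (b * 0)  →  0;  E = ((((a * (0 * b)) * (0 * -1)) * b) * 3)
3. [mul_comm →] (0 * b)  →  (b * 0);  E = ((((a * (b * 0)) * (0 * -1)) * b) * 3)
4. [mul_comm →] ((a * (b * 0)) * (0 * -1))  →  ((0 * -1) * (a * (b * 0)));  E = ((((0 * -1) * (a * (b * 0))) * b) * 3)
5. [mul_zero →] (b * 0)  →  0;  E = ((((0 * -1) * (a * 0)) * b) * 3)
6. [mul_comm →] (0 * -1)  →  (-1 * 0);  E = ((((-1 * 0) * (a * 0)) * b) * 3)
7. [mul_zero →] (a * 0)  →  0;  E = ((((-1 * 0) * 0) * b) * 3)
8. [mul_zero →] (-1 * 0)  →  0;  E = (((0 * 0) * b) * 3)
9. [mul_zero →] (0 * 0)  →  0;  E = ((0 * b) * 3)
10. [mul_comm →] ((0 * b) * 3)  →  (3 * (0 * b))
11. [mul_comm →] (0 * b)  →  (b * 0);  E = (3 * (b * 0))
12. [mul_zero →] (b * 0)  →  0;  cost 6 ≤ 6, done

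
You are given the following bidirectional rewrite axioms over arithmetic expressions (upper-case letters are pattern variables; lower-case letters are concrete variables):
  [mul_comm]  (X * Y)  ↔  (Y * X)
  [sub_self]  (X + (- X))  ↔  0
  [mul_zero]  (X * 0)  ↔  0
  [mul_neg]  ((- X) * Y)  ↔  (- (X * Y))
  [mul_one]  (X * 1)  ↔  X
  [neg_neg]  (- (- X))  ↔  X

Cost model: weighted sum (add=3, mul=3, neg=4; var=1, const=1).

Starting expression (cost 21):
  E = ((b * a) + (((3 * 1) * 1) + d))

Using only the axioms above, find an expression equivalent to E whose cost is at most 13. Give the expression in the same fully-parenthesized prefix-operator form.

step 1: mul_one (→) rewrites ((3 * 1) * 1) into (3 * 1), now ((b * a) + ((3 * 1) + d))
step 2: mul_comm (→) rewrites (b * a) into (a * b), now ((a * b) + ((3 * 1) + d))
step 3: mul_one (→) rewrites (3 * 1) into 3, reaching cost 13 (bound 13)

((a * b) + (3 + d))   [cost 13]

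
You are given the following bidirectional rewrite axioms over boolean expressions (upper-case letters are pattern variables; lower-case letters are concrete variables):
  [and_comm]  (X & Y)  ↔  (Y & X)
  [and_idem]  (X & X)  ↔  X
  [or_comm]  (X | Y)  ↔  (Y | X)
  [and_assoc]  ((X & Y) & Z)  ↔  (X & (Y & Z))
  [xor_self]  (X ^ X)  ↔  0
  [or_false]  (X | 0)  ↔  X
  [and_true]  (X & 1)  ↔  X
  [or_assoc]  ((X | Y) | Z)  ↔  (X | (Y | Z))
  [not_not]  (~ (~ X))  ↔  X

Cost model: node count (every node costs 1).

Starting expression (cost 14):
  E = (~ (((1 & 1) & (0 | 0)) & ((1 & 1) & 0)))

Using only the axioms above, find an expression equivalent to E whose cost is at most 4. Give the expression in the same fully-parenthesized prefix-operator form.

step 1: or_false (→) rewrites (0 | 0) into 0, now (~ (((1 & 1) & 0) & ((1 & 1) & 0)))
step 2: and_idem (→) rewrites (((1 & 1) & 0) & ((1 & 1) & 0)) into ((1 & 1) & 0), now (~ ((1 & 1) & 0))
step 3: and_idem (→) rewrites (1 & 1) into 1, reaching cost 4 (bound 4)

(~ (1 & 0))   [cost 4]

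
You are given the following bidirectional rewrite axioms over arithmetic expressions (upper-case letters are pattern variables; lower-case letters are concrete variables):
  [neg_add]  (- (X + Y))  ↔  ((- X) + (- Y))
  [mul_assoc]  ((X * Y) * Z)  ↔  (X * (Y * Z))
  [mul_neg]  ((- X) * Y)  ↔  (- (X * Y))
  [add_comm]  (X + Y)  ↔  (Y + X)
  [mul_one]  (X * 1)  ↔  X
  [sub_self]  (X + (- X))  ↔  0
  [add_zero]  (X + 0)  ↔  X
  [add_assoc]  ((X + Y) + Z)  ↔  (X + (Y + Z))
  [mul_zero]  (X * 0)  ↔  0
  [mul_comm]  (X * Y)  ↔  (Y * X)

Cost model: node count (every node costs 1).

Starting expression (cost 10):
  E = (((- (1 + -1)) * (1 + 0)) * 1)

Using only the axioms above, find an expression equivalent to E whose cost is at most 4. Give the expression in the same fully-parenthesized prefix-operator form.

(1) (1 + 0)  =[add_zero →]=  1    ⊢ (((- (1 + -1)) * 1) * 1)
(2) (((- (1 + -1)) * 1) * 1)  =[mul_one →]=  ((- (1 + -1)) * 1)
(3) ((- (1 + -1)) * 1)  =[mul_one →]=  (- (1 + -1))    ⊢ cost 4, within 4

(- (1 + -1))   [cost 4]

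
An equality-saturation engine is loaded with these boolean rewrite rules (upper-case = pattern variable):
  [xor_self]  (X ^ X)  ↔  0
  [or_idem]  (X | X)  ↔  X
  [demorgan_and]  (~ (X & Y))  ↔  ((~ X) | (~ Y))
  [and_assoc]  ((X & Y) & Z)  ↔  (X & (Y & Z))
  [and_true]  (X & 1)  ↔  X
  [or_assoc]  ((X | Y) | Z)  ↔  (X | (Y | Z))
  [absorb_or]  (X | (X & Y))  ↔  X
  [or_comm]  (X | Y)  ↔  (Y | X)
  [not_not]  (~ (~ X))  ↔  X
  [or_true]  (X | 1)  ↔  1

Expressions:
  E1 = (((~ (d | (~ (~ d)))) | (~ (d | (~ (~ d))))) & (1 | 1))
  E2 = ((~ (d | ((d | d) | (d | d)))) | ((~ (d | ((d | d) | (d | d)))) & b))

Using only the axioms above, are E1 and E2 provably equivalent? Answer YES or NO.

(1) ((~ (d | (~ (~ d)))) | (~ (d | (~ (~ d)))))  =[or_idem →]=  (~ (d | (~ (~ d))))    ⊢ ((~ (d | (~ (~ d)))) & (1 | 1))
(2) (1 | 1)  =[or_true →]=  1    ⊢ ((~ (d | (~ (~ d)))) & 1)
(3) ((~ (d | (~ (~ d)))) & 1)  =[and_true →]=  (~ (d | (~ (~ d))))
(4) (~ (~ d))  =[not_not →]=  d    ⊢ (~ (d | d))
(5) d  =[or_idem ←]=  (d | d)    ⊢ (~ (d | (d | d)))
(6) (d | d)  =[or_idem ←]=  ((d | d) | (d | d))    ⊢ (~ (d | ((d | d) | (d | d))))
(7) (~ (d | ((d | d) | (d | d))))  =[absorb_or ←]=  ((~ (d | ((d | d) | (d | d)))) | ((~ (d | ((d | d) | (d | d)))) & b))    ⊢ E2

YES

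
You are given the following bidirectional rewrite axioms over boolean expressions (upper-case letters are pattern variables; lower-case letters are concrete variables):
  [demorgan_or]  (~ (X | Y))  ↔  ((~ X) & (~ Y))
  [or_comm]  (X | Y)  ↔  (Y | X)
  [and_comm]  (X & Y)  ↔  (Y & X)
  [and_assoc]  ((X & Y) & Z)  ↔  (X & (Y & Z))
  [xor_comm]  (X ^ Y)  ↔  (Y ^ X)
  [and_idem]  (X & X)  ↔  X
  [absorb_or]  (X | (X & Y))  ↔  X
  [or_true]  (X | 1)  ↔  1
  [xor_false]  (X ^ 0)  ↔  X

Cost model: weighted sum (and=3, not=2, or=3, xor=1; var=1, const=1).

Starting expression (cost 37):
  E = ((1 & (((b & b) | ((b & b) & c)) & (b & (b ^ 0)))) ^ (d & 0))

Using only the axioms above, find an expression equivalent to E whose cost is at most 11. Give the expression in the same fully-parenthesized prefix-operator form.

((1 & b) ^ (d & 0))   [cost 11]

1. [absorb_or →] ((b & b) | ((b & b) & c))  →  (b & b);  E = ((1 & ((b & b) & (b & (b ^ 0)))) ^ (d & 0))
2. [xor_false →] (b ^ 0)  →  b;  E = ((1 & ((b & b) & (b & b))) ^ (d & 0))
3. [and_idem →] ((b & b) & (b & b))  →  (b & b);  E = ((1 & (b & b)) ^ (d & 0))
4. [and_idem →] (b & b)  →  b;  cost 11 ≤ 11, done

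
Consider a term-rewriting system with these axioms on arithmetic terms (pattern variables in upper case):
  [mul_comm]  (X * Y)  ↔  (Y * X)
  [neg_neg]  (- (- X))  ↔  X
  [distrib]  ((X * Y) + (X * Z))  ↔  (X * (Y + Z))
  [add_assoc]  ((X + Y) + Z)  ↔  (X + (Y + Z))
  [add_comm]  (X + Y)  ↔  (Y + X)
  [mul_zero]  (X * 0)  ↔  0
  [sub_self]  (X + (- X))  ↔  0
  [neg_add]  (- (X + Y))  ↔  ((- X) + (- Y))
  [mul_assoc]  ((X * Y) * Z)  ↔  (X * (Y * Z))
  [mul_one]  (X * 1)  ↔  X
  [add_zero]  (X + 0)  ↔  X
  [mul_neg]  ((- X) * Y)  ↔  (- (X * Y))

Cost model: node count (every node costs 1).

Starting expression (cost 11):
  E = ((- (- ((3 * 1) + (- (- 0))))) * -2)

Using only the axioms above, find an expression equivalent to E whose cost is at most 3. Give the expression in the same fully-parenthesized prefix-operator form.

(3 * -2)   [cost 3]

step 1: neg_neg (→) rewrites (- (- 0)) into 0, now ((- (- ((3 * 1) + 0))) * -2)
step 2: add_zero (→) rewrites ((3 * 1) + 0) into (3 * 1), now ((- (- (3 * 1))) * -2)
step 3: mul_one (→) rewrites (3 * 1) into 3, now ((- (- 3)) * -2)
step 4: neg_neg (→) rewrites (- (- 3)) into 3, reaching cost 3 (bound 3)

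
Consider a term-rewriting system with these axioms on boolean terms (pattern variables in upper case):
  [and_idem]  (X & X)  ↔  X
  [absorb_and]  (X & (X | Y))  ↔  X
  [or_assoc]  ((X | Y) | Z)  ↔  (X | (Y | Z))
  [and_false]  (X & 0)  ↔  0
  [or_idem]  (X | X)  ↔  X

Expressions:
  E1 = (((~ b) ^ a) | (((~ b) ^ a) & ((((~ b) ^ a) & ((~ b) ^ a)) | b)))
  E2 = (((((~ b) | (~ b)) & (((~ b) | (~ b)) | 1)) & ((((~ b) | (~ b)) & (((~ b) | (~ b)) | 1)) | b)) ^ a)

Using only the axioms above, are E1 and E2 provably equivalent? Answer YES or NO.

(1) (((~ b) ^ a) & ((~ b) ^ a))  =[and_idem →]=  ((~ b) ^ a)    ⊢ (((~ b) ^ a) | (((~ b) ^ a) & (((~ b) ^ a) | b)))
(2) (((~ b) ^ a) & (((~ b) ^ a) | b))  =[absorb_and →]=  ((~ b) ^ a)    ⊢ (((~ b) ^ a) | ((~ b) ^ a))
(3) (((~ b) ^ a) | ((~ b) ^ a))  =[or_idem →]=  ((~ b) ^ a)
(4) (~ b)  =[or_idem ←]=  ((~ b) | (~ b))    ⊢ (((~ b) | (~ b)) ^ a)
(5) ((~ b) | (~ b))  =[absorb_and ←]=  (((~ b) | (~ b)) & (((~ b) | (~ b)) | 1))    ⊢ ((((~ b) | (~ b)) & (((~ b) | (~ b)) | 1)) ^ a)
(6) (((~ b) | (~ b)) & (((~ b) | (~ b)) | 1))  =[absorb_and ←]=  ((((~ b) | (~ b)) & (((~ b) | (~ b)) | 1)) & ((((~ b) | (~ b)) & (((~ b) | (~ b)) | 1)) | b))    ⊢ E2

YES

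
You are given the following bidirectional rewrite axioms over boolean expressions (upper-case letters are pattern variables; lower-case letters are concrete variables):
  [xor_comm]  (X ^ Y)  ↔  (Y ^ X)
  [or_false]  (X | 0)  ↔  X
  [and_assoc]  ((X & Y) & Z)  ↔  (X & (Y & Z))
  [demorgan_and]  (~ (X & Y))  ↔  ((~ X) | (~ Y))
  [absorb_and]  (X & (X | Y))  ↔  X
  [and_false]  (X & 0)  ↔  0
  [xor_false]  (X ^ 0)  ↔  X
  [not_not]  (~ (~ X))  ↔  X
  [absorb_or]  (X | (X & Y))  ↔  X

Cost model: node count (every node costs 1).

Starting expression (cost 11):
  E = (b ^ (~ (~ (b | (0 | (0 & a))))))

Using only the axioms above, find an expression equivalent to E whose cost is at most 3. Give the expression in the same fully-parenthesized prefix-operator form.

(1) (0 | (0 & a))  =[absorb_or →]=  0    ⊢ (b ^ (~ (~ (b | 0))))
(2) (b | 0)  =[or_false →]=  b    ⊢ (b ^ (~ (~ b)))
(3) (~ (~ b))  =[not_not →]=  b    ⊢ cost 3, within 3

(b ^ b)   [cost 3]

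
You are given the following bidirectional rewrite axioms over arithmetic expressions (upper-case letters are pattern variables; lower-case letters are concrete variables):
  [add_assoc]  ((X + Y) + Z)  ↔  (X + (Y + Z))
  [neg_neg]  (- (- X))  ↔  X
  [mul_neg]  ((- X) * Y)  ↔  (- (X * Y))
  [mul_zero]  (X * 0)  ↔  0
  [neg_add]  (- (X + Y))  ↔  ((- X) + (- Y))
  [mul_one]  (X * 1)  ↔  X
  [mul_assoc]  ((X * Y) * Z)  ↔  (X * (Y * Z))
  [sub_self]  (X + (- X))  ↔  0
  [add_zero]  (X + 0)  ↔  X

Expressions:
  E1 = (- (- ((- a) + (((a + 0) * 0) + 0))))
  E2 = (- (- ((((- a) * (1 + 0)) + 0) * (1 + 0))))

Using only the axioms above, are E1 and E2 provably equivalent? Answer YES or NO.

YES

step 1: neg_neg (→) rewrites (- (- ((- a) + (((a + 0) * 0) + 0)))) into ((- a) + (((a + 0) * 0) + 0))
step 2: add_zero (→) rewrites (((a + 0) * 0) + 0) into ((a + 0) * 0), now ((- a) + ((a + 0) * 0))
step 3: add_zero (→) rewrites (a + 0) into a, now ((- a) + (a * 0))
step 4: mul_zero (→) rewrites (a * 0) into 0, now ((- a) + 0)
step 5: add_zero (→) rewrites ((- a) + 0) into (- a)
step 6: mul_one (←) rewrites (- a) into ((- a) * 1)
step 7: mul_one (←) rewrites ((- a) * 1) into (((- a) * 1) * 1)
step 8: add_zero (←) rewrites 1 into (1 + 0), now (((- a) * (1 + 0)) * 1)
step 9: add_zero (←) rewrites 1 into (1 + 0), now (((- a) * (1 + 0)) * (1 + 0))
step 10: neg_neg (←) rewrites (((- a) * (1 + 0)) * (1 + 0)) into (- (- (((- a) * (1 + 0)) * (1 + 0))))
step 11: add_zero (←) rewrites ((- a) * (1 + 0)) into (((- a) * (1 + 0)) + 0), which is E2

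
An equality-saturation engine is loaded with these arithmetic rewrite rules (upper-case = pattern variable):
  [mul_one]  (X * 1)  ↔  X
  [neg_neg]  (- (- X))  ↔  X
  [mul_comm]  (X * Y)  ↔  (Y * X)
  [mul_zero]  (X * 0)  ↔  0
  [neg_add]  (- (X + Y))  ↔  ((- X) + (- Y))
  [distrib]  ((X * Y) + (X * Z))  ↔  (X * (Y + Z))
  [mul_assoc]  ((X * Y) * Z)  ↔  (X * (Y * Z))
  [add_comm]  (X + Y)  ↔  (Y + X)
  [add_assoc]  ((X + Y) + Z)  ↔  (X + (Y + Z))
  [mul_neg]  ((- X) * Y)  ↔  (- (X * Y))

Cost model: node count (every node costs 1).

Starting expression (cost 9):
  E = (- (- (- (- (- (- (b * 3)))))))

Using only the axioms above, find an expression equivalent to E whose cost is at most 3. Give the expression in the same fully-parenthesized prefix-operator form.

1. [neg_neg →] (- (- (- (- (b * 3)))))  →  (- (- (b * 3)));  E = (- (- (- (- (b * 3)))))
2. [neg_neg →] (- (- (- (- (b * 3)))))  →  (- (- (b * 3)))
3. [neg_neg →] (- (- (b * 3)))  →  (b * 3);  cost 3 ≤ 3, done

(b * 3)   [cost 3]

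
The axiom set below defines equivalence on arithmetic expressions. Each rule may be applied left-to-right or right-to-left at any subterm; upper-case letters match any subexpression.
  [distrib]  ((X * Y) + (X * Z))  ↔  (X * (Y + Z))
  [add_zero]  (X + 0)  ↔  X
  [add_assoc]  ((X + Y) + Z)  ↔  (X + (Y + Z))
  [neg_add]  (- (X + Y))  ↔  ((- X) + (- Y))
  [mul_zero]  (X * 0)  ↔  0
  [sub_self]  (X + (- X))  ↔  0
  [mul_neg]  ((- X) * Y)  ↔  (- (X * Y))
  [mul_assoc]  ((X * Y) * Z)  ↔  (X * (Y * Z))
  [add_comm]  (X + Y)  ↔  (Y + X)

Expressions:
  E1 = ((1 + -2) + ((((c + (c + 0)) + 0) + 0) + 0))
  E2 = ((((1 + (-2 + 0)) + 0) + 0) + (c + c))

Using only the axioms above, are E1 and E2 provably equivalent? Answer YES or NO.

YES

(1) ((c + (c + 0)) + 0)  =[add_zero →]=  (c + (c + 0))    ⊢ ((1 + -2) + (((c + (c + 0)) + 0) + 0))
(2) ((c + (c + 0)) + 0)  =[add_zero →]=  (c + (c + 0))    ⊢ ((1 + -2) + ((c + (c + 0)) + 0))
(3) (c + 0)  =[add_zero →]=  c    ⊢ ((1 + -2) + ((c + c) + 0))
(4) ((c + c) + 0)  =[add_zero →]=  (c + c)    ⊢ ((1 + -2) + (c + c))
(5) (1 + -2)  =[add_zero ←]=  ((1 + -2) + 0)    ⊢ (((1 + -2) + 0) + (c + c))
(6) ((1 + -2) + 0)  =[add_zero ←]=  (((1 + -2) + 0) + 0)    ⊢ ((((1 + -2) + 0) + 0) + (c + c))
(7) -2  =[add_zero ←]=  (-2 + 0)    ⊢ E2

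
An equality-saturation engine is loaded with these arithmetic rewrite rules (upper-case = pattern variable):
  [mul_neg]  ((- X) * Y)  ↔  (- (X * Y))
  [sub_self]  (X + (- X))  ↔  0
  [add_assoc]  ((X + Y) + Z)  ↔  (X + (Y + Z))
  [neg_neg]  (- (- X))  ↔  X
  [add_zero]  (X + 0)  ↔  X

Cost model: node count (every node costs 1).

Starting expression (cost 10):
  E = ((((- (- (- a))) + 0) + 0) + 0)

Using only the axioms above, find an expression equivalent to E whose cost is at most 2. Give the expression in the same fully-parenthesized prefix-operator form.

step 1: add_zero (→) rewrites ((((- (- (- a))) + 0) + 0) + 0) into (((- (- (- a))) + 0) + 0)
step 2: neg_neg (→) rewrites (- (- a)) into a, now (((- a) + 0) + 0)
step 3: add_zero (→) rewrites (((- a) + 0) + 0) into ((- a) + 0)
step 4: add_zero (→) rewrites ((- a) + 0) into (- a), reaching cost 2 (bound 2)

(- a)   [cost 2]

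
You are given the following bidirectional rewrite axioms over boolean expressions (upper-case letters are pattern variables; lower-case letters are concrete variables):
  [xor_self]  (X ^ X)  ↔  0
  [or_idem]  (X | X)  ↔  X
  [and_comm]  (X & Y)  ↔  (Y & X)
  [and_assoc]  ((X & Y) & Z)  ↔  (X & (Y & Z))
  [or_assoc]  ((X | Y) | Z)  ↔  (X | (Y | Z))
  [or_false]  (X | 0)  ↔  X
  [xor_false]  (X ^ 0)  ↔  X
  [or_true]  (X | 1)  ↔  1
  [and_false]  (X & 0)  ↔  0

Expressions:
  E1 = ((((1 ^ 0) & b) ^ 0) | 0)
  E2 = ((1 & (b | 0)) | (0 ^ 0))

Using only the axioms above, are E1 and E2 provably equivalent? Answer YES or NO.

YES

step 1: xor_false (→) rewrites (1 ^ 0) into 1, now (((1 & b) ^ 0) | 0)
step 2: or_false (→) rewrites (((1 & b) ^ 0) | 0) into ((1 & b) ^ 0)
step 3: xor_false (→) rewrites ((1 & b) ^ 0) into (1 & b)
step 4: or_false (←) rewrites (1 & b) into ((1 & b) | 0)
step 5: or_false (←) rewrites b into (b | 0), now ((1 & (b | 0)) | 0)
step 6: xor_false (←) rewrites 0 into (0 ^ 0), which is E2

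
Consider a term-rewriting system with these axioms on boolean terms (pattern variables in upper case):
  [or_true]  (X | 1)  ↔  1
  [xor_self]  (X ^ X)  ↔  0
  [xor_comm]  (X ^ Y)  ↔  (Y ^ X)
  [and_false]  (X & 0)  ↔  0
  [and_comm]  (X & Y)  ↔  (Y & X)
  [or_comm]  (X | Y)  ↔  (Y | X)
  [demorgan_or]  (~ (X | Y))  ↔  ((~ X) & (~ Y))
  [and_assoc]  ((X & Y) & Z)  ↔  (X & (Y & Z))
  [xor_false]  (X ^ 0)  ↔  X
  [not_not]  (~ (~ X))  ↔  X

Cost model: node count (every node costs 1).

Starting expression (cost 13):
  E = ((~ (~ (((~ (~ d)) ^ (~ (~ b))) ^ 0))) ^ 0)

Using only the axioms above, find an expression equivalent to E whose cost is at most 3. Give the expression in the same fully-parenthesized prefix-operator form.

(d ^ b)   [cost 3]

(1) (~ (~ (((~ (~ d)) ^ (~ (~ b))) ^ 0)))  =[not_not →]=  (((~ (~ d)) ^ (~ (~ b))) ^ 0)    ⊢ ((((~ (~ d)) ^ (~ (~ b))) ^ 0) ^ 0)
(2) (~ (~ d))  =[not_not →]=  d    ⊢ (((d ^ (~ (~ b))) ^ 0) ^ 0)
(3) (((d ^ (~ (~ b))) ^ 0) ^ 0)  =[xor_false →]=  ((d ^ (~ (~ b))) ^ 0)
(4) (~ (~ b))  =[not_not →]=  b    ⊢ ((d ^ b) ^ 0)
(5) ((d ^ b) ^ 0)  =[xor_false →]=  (d ^ b)    ⊢ cost 3, within 3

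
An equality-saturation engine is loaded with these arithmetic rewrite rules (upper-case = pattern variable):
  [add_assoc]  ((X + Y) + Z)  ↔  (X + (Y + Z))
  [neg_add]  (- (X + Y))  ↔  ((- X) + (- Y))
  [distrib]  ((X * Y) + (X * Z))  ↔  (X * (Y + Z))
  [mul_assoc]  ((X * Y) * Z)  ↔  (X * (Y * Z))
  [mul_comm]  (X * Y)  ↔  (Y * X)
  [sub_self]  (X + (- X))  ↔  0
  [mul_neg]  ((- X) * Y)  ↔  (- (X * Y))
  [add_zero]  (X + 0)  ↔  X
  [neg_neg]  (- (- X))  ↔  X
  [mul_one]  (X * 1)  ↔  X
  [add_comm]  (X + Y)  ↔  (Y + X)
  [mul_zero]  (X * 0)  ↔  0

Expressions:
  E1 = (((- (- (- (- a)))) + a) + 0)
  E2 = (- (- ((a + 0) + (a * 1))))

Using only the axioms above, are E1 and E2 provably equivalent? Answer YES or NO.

1. [neg_neg →] (- (- (- (- a))))  →  (- (- a));  E1 = (((- (- a)) + a) + 0)
2. [neg_neg →] (- (- a))  →  a;  E1 = ((a + a) + 0)
3. [add_zero →] ((a + a) + 0)  →  (a + a)
4. [mul_one ←] a  →  (a * 1);  E1 = ((a * 1) + a)
5. [add_comm →] ((a * 1) + a)  →  (a + (a * 1))
6. [add_zero ←] a  →  (a + 0);  E1 = ((a + 0) + (a * 1))
7. [neg_neg ←] ((a + 0) + (a * 1))  →  (- (- ((a + 0) + (a * 1))));  this is E2

YES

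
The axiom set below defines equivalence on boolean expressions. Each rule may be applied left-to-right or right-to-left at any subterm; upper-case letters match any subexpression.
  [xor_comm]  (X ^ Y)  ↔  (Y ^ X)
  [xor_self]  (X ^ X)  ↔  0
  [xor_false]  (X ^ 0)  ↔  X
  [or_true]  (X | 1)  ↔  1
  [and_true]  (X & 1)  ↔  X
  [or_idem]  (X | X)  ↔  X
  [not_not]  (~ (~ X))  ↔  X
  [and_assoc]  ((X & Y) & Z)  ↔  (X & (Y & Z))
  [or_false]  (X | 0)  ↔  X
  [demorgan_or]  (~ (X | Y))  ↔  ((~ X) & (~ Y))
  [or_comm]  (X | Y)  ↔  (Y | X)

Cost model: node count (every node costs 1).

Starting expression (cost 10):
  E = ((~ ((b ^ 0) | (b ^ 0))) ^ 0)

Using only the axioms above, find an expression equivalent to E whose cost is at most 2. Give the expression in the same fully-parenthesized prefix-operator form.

step 1: or_idem (→) rewrites ((b ^ 0) | (b ^ 0)) into (b ^ 0), now ((~ (b ^ 0)) ^ 0)
step 2: xor_false (→) rewrites ((~ (b ^ 0)) ^ 0) into (~ (b ^ 0))
step 3: xor_false (→) rewrites (b ^ 0) into b, reaching cost 2 (bound 2)

(~ b)   [cost 2]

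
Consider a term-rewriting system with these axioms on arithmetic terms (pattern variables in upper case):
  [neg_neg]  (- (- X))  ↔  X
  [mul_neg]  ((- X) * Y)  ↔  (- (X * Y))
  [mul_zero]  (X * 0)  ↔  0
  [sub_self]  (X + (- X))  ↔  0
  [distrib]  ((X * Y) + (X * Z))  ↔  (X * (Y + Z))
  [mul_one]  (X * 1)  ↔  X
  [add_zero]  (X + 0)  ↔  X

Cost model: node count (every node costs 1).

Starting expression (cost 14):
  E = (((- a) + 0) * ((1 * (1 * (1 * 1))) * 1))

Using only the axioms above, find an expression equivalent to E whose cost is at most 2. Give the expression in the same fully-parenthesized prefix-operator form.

(- a)   [cost 2]

1. [mul_one →] (1 * 1)  →  1;  E = (((- a) + 0) * ((1 * (1 * 1)) * 1))
2. [mul_one →] ((1 * (1 * 1)) * 1)  →  (1 * (1 * 1));  E = (((- a) + 0) * (1 * (1 * 1)))
3. [mul_one →] (1 * 1)  →  1;  E = (((- a) + 0) * (1 * 1))
4. [mul_one →] (1 * 1)  →  1;  E = (((- a) + 0) * 1)
5. [mul_one →] (((- a) + 0) * 1)  →  ((- a) + 0)
6. [add_zero →] ((- a) + 0)  →  (- a);  cost 2 ≤ 2, done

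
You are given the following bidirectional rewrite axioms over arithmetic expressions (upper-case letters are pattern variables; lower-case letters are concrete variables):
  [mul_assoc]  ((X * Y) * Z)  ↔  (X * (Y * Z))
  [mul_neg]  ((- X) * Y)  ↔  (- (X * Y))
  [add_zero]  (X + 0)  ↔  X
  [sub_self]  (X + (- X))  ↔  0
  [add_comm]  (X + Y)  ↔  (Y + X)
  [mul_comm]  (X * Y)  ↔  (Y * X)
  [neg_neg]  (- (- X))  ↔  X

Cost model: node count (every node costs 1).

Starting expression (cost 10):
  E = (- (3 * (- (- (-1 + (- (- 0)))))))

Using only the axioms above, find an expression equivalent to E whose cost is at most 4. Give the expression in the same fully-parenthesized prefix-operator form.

(1) (- (- (-1 + (- (- 0)))))  =[neg_neg →]=  (-1 + (- (- 0)))    ⊢ (- (3 * (-1 + (- (- 0)))))
(2) (- (- 0))  =[neg_neg →]=  0    ⊢ (- (3 * (-1 + 0)))
(3) (-1 + 0)  =[add_zero →]=  -1    ⊢ cost 4, within 4

(- (3 * -1))   [cost 4]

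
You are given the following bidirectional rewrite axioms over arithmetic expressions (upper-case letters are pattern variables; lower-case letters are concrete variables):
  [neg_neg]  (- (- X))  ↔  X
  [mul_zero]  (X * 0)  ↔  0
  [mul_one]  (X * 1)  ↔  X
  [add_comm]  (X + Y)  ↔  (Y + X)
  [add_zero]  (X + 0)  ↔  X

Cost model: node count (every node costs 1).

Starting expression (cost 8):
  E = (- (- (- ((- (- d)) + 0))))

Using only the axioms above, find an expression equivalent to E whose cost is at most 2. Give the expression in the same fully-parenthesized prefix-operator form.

(- d)   [cost 2]

step 1: neg_neg (→) rewrites (- (- (- ((- (- d)) + 0)))) into (- ((- (- d)) + 0))
step 2: neg_neg (→) rewrites (- (- d)) into d, now (- (d + 0))
step 3: add_zero (→) rewrites (d + 0) into d, reaching cost 2 (bound 2)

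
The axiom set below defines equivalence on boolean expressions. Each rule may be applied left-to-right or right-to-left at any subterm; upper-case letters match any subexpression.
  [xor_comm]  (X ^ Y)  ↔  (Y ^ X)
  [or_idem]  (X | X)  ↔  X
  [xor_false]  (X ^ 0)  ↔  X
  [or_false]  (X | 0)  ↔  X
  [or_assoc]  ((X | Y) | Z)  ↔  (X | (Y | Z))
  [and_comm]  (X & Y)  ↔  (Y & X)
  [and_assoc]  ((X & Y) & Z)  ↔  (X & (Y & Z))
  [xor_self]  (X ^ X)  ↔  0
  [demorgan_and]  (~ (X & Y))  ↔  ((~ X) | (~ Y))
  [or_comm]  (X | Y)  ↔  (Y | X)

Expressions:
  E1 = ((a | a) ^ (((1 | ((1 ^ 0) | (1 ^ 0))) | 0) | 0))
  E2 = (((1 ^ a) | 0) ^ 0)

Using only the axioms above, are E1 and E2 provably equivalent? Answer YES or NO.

YES

1. [or_idem →] ((1 ^ 0) | (1 ^ 0))  →  (1 ^ 0);  E1 = ((a | a) ^ (((1 | (1 ^ 0)) | 0) | 0))
2. [xor_false →] (1 ^ 0)  →  1;  E1 = ((a | a) ^ (((1 | 1) | 0) | 0))
3. [or_idem →] (a | a)  →  a;  E1 = (a ^ (((1 | 1) | 0) | 0))
4. [or_false →] (((1 | 1) | 0) | 0)  →  ((1 | 1) | 0);  E1 = (a ^ ((1 | 1) | 0))
5. [or_false →] ((1 | 1) | 0)  →  (1 | 1);  E1 = (a ^ (1 | 1))
6. [or_idem →] (1 | 1)  →  1;  E1 = (a ^ 1)
7. [xor_comm →] (a ^ 1)  →  (1 ^ a)
8. [xor_false ←] (1 ^ a)  →  ((1 ^ a) ^ 0)
9. [or_false ←] (1 ^ a)  →  ((1 ^ a) | 0);  this is E2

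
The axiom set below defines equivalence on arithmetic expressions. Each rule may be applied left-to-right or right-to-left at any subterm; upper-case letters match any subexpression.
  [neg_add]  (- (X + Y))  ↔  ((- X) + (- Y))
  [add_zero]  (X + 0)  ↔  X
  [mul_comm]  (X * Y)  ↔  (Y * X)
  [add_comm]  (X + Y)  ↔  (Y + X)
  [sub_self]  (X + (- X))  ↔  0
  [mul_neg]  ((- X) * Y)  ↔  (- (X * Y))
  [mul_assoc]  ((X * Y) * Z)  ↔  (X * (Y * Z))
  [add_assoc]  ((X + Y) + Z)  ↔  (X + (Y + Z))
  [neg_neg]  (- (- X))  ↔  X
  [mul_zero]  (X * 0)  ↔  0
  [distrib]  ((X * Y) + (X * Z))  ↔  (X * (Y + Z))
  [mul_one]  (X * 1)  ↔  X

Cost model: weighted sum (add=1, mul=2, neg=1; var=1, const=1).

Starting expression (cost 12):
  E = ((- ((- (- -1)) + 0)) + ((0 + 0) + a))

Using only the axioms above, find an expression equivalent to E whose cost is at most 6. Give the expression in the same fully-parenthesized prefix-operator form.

(1) (0 + 0)  =[add_zero →]=  0    ⊢ ((- ((- (- -1)) + 0)) + (0 + a))
(2) ((- (- -1)) + 0)  =[add_zero →]=  (- (- -1))    ⊢ ((- (- (- -1))) + (0 + a))
(3) (- (- (- -1)))  =[neg_neg →]=  (- -1)    ⊢ cost 6, within 6

((- -1) + (0 + a))   [cost 6]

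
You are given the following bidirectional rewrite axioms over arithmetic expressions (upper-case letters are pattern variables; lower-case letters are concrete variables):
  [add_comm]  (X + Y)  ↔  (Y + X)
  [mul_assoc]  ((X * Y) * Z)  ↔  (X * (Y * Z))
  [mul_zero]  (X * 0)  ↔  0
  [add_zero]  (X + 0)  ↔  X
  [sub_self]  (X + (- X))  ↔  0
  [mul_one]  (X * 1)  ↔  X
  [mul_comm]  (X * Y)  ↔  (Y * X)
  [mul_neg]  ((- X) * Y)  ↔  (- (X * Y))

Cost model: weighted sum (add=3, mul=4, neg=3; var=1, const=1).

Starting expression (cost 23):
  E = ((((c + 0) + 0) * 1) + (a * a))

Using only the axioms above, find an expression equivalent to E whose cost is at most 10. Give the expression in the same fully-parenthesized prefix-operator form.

((a * a) + c)   [cost 10]

step 1: add_zero (→) rewrites (c + 0) into c, now (((c + 0) * 1) + (a * a))
step 2: add_comm (→) rewrites (((c + 0) * 1) + (a * a)) into ((a * a) + ((c + 0) * 1))
step 3: mul_one (→) rewrites ((c + 0) * 1) into (c + 0), now ((a * a) + (c + 0))
step 4: add_zero (→) rewrites (c + 0) into c, reaching cost 10 (bound 10)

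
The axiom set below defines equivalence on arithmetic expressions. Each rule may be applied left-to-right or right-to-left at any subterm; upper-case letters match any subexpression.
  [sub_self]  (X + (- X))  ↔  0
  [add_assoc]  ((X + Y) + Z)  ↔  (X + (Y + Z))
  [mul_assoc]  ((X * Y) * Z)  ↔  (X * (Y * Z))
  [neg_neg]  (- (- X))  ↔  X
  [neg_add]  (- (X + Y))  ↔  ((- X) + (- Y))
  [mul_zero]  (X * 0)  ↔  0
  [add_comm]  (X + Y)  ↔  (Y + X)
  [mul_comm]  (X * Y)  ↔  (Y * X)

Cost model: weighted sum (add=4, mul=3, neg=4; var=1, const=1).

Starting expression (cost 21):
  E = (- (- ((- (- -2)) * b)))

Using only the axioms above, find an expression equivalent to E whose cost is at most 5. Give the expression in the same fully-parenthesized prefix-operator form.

(b * -2)   [cost 5]

step 1: neg_neg (→) rewrites (- (- -2)) into -2, now (- (- (-2 * b)))
step 2: mul_comm (→) rewrites (-2 * b) into (b * -2), now (- (- (b * -2)))
step 3: neg_neg (→) rewrites (- (- (b * -2))) into (b * -2), reaching cost 5 (bound 5)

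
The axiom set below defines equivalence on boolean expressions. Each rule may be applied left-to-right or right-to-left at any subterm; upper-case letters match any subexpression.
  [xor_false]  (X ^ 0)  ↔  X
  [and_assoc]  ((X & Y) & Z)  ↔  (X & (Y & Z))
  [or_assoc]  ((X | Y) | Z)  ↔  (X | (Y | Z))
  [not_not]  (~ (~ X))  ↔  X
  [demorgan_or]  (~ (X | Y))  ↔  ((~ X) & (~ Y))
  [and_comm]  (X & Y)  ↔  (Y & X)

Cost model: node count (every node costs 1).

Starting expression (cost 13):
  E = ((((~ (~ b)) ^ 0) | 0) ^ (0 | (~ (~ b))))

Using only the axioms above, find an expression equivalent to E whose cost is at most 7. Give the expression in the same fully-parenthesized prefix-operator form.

((b | 0) ^ (0 | b))   [cost 7]

1. [xor_false →] ((~ (~ b)) ^ 0)  →  (~ (~ b));  E = (((~ (~ b)) | 0) ^ (0 | (~ (~ b))))
2. [not_not →] (~ (~ b))  →  b;  E = ((b | 0) ^ (0 | (~ (~ b))))
3. [not_not →] (~ (~ b))  →  b;  cost 7 ≤ 7, done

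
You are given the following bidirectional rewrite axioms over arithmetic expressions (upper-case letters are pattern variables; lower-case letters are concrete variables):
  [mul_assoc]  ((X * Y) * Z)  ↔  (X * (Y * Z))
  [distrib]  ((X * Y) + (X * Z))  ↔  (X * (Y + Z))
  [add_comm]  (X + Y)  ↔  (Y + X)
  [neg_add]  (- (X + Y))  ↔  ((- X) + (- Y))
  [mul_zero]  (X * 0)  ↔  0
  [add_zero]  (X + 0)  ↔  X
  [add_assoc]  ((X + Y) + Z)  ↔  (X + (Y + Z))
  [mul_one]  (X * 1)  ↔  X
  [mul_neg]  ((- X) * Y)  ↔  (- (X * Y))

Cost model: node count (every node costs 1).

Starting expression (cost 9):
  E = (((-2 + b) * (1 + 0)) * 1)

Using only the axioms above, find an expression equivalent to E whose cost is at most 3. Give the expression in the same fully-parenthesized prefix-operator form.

step 1: add_zero (→) rewrites (1 + 0) into 1, now (((-2 + b) * 1) * 1)
step 2: mul_one (→) rewrites (((-2 + b) * 1) * 1) into ((-2 + b) * 1)
step 3: mul_one (→) rewrites ((-2 + b) * 1) into (-2 + b), reaching cost 3 (bound 3)

(-2 + b)   [cost 3]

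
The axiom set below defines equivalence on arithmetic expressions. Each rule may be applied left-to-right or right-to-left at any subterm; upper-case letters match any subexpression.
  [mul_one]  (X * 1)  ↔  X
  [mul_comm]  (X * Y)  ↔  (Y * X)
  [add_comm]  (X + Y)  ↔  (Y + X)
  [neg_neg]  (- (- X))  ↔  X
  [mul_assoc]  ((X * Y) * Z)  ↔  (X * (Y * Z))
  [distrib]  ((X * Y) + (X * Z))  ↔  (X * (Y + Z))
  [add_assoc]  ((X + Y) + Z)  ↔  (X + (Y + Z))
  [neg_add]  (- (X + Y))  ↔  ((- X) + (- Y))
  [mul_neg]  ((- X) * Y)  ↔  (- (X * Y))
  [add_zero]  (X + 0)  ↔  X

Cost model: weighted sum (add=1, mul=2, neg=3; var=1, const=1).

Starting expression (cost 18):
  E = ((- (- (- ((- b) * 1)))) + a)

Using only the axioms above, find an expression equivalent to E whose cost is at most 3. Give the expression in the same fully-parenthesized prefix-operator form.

(b + a)   [cost 3]

(1) ((- b) * 1)  =[mul_one →]=  (- b)    ⊢ ((- (- (- (- b)))) + a)
(2) (- (- (- (- b))))  =[neg_neg →]=  (- (- b))    ⊢ ((- (- b)) + a)
(3) (- (- b))  =[neg_neg →]=  b    ⊢ cost 3, within 3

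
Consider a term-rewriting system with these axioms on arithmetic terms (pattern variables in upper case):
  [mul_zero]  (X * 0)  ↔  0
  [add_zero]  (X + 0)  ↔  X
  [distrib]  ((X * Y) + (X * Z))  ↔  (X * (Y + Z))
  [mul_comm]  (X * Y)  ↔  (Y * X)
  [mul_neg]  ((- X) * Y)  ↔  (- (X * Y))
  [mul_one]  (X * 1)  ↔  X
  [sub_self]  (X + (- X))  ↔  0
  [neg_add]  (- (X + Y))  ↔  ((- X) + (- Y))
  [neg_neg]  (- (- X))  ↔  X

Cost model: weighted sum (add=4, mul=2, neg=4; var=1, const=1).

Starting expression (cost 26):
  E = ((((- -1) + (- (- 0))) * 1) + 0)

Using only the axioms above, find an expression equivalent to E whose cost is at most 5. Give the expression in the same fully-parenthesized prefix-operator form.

1. [neg_neg →] (- (- 0))  →  0;  E = ((((- -1) + 0) * 1) + 0)
2. [mul_one →] (((- -1) + 0) * 1)  →  ((- -1) + 0);  E = (((- -1) + 0) + 0)
3. [add_zero →] (((- -1) + 0) + 0)  →  ((- -1) + 0)
4. [add_zero →] ((- -1) + 0)  →  (- -1);  cost 5 ≤ 5, done

(- -1)   [cost 5]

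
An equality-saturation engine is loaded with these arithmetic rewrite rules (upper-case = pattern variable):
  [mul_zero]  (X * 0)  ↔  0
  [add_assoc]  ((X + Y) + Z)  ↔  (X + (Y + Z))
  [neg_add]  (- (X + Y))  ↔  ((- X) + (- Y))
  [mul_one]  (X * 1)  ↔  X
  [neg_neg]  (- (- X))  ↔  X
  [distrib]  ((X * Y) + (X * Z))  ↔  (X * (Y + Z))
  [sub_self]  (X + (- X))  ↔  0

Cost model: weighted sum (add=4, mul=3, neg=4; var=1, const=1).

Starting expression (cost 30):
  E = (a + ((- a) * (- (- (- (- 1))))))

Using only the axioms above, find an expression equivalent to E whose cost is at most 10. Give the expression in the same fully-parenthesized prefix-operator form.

(a + (- a))   [cost 10]

(1) (- (- (- 1)))  =[neg_neg →]=  (- 1)    ⊢ (a + ((- a) * (- (- 1))))
(2) (- (- 1))  =[neg_neg →]=  1    ⊢ (a + ((- a) * 1))
(3) ((- a) * 1)  =[mul_one →]=  (- a)    ⊢ cost 10, within 10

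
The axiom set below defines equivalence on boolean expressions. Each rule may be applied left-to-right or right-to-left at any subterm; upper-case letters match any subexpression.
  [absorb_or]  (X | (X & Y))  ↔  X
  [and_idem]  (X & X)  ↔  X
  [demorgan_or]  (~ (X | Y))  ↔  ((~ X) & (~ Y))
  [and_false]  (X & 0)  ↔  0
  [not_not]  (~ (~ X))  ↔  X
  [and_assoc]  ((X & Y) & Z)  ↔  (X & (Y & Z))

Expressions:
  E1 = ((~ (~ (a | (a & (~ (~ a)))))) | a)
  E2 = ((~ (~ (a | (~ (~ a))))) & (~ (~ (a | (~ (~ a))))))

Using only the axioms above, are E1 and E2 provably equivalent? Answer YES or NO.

step 1: not_not (→) rewrites (~ (~ a)) into a, now ((~ (~ (a | (a & a)))) | a)
step 2: absorb_or (→) rewrites (a | (a & a)) into a, now ((~ (~ a)) | a)
step 3: not_not (→) rewrites (~ (~ a)) into a, now (a | a)
step 4: not_not (←) rewrites (a | a) into (~ (~ (a | a)))
step 5: not_not (←) rewrites a into (~ (~ a)), now (~ (~ (a | (~ (~ a)))))
step 6: and_idem (←) rewrites (~ (~ (a | (~ (~ a))))) into ((~ (~ (a | (~ (~ a))))) & (~ (~ (a | (~ (~ a)))))), which is E2

YES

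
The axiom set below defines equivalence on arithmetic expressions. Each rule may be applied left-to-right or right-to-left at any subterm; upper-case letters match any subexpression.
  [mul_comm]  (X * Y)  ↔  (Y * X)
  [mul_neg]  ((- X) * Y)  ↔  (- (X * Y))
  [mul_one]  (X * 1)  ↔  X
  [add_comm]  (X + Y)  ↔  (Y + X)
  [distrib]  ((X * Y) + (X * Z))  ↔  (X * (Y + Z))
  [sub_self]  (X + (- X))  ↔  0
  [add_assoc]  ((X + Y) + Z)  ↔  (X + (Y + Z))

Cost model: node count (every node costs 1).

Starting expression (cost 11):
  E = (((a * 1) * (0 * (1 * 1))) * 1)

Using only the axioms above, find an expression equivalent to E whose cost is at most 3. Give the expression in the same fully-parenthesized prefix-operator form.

(a * 0)   [cost 3]

1. [mul_one →] (1 * 1)  →  1;  E = (((a * 1) * (0 * 1)) * 1)
2. [mul_one →] (((a * 1) * (0 * 1)) * 1)  →  ((a * 1) * (0 * 1))
3. [mul_one →] (a * 1)  →  a;  E = (a * (0 * 1))
4. [mul_one →] (0 * 1)  →  0;  cost 3 ≤ 3, done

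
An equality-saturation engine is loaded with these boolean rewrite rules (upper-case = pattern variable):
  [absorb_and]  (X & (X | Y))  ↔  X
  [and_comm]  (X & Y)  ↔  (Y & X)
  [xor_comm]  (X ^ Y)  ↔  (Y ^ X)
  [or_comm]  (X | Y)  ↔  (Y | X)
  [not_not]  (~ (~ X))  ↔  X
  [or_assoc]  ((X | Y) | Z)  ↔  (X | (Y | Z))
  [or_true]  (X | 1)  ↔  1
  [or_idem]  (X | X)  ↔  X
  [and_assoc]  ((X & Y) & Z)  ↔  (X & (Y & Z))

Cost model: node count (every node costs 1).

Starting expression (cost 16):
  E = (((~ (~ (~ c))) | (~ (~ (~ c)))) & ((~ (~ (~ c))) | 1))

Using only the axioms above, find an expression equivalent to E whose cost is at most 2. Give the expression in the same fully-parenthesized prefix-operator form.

(~ c)   [cost 2]

step 1: or_idem (→) rewrites ((~ (~ (~ c))) | (~ (~ (~ c)))) into (~ (~ (~ c))), now ((~ (~ (~ c))) & ((~ (~ (~ c))) | 1))
step 2: absorb_and (→) rewrites ((~ (~ (~ c))) & ((~ (~ (~ c))) | 1)) into (~ (~ (~ c)))
step 3: not_not (→) rewrites (~ (~ c)) into c, reaching cost 2 (bound 2)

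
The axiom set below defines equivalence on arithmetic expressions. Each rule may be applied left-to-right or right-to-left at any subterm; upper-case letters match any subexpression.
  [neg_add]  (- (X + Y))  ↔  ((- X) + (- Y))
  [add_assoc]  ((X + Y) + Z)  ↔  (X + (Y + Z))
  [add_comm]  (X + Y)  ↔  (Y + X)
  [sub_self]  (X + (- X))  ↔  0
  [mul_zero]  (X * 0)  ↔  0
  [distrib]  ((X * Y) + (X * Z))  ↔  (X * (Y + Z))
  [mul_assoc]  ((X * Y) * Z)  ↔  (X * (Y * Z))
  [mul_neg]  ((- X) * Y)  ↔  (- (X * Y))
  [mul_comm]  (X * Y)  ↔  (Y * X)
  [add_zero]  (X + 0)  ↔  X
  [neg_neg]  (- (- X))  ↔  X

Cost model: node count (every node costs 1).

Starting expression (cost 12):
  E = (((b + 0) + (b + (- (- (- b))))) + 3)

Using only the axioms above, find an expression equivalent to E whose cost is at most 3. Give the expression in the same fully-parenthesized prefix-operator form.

(1) (- (- (- b)))  =[neg_neg →]=  (- b)    ⊢ (((b + 0) + (b + (- b))) + 3)
(2) (b + (- b))  =[sub_self →]=  0    ⊢ (((b + 0) + 0) + 3)
(3) ((b + 0) + 0)  =[add_zero →]=  (b + 0)    ⊢ ((b + 0) + 3)
(4) (b + 0)  =[add_zero →]=  b    ⊢ cost 3, within 3

(b + 3)   [cost 3]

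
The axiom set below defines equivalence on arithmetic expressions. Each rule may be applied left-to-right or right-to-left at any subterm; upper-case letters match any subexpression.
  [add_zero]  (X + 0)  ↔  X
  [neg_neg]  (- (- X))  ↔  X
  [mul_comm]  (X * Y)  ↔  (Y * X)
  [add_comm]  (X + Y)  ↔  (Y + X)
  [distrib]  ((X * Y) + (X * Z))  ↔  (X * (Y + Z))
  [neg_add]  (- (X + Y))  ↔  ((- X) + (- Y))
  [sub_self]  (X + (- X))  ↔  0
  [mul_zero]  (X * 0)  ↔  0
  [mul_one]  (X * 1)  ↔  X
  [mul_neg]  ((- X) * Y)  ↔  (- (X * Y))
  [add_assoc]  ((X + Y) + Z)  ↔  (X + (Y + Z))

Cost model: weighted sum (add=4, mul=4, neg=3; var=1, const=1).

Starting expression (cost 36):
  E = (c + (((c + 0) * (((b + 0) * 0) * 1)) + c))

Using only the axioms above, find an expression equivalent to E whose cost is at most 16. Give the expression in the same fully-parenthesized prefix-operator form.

step 1: mul_one (→) rewrites (((b + 0) * 0) * 1) into ((b + 0) * 0), now (c + (((c + 0) * ((b + 0) * 0)) + c))
step 2: add_zero (→) rewrites (c + 0) into c, now (c + ((c * ((b + 0) * 0)) + c))
step 3: add_comm (→) rewrites (c + ((c * ((b + 0) * 0)) + c)) into (((c * ((b + 0) * 0)) + c) + c)
step 4: add_zero (→) rewrites (b + 0) into b, now (((c * (b * 0)) + c) + c)
step 5: mul_zero (→) rewrites (b * 0) into 0, reaching cost 16 (bound 16)

(((c * 0) + c) + c)   [cost 16]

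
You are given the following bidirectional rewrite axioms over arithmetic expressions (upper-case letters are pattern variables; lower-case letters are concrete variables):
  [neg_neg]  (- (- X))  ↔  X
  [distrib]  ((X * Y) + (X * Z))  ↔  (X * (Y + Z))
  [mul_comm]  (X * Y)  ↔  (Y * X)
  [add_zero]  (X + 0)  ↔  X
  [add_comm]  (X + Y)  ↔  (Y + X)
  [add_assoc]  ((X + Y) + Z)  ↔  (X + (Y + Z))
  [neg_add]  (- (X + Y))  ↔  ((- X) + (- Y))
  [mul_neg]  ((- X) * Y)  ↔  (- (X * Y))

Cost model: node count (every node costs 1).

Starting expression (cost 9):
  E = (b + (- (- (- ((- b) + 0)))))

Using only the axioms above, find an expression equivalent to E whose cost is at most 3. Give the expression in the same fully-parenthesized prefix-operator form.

(1) (- (- (- ((- b) + 0))))  =[neg_neg →]=  (- ((- b) + 0))    ⊢ (b + (- ((- b) + 0)))
(2) ((- b) + 0)  =[add_zero →]=  (- b)    ⊢ (b + (- (- b)))
(3) (- (- b))  =[neg_neg →]=  b    ⊢ cost 3, within 3

(b + b)   [cost 3]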